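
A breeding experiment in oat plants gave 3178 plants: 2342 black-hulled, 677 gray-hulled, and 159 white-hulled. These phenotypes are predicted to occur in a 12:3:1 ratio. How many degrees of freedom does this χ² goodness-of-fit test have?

A goodness-of-fit test with 3 phenotype classes has df = 3 − 1 = 2.

2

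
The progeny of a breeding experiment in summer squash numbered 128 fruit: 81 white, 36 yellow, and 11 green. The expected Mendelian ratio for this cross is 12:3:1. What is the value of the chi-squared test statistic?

9.469

Under the 12:3:1 hypothesis (Σ ratio = 16, N = 128):
  white: 128 × 12/16 = 96
  yellow: 128 × 3/16 = 24
  green: 128 × 1/16 = 8
χ² = Σ (O − E)² / E
  white: (81 − 96)² / 96 = 2.3438
  yellow: (36 − 24)² / 24 = 6.0000
  green: (11 − 8)² / 8 = 1.1250
χ² = 2.3438 + 6.0000 + 1.1250 = 9.4688 ≈ 9.469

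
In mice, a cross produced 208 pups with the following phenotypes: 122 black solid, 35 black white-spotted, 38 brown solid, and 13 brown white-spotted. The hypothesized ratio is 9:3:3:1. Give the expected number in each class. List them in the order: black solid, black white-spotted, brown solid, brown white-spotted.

117, 39, 39, 13

Under the 9:3:3:1 hypothesis (Σ ratio = 16, N = 208):
  black solid: 208 × 9/16 = 117
  black white-spotted: 208 × 3/16 = 39
  brown solid: 208 × 3/16 = 39
  brown white-spotted: 208 × 1/16 = 13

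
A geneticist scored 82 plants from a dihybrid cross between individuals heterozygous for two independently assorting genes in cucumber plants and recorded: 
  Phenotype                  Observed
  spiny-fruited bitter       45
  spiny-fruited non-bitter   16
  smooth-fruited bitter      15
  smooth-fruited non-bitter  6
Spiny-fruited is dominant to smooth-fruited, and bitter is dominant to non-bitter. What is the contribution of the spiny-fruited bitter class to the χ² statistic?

A dihybrid F₂ with independent assortment and complete dominance at both loci gives a 9:3:3:1 phenotypic ratio.
Total ratio parts = 16. Expected numbers out of 82:
  spiny-fruited bitter: 82 × 9/16 = 46.125
  spiny-fruited non-bitter: 82 × 3/16 = 15.375
  smooth-fruited bitter: 82 × 3/16 = 15.375
  smooth-fruited non-bitter: 82 × 1/16 = 5.125
Contribution of spiny-fruited bitter: (45 − 46.125)² / 46.125 = 0.0274

0.027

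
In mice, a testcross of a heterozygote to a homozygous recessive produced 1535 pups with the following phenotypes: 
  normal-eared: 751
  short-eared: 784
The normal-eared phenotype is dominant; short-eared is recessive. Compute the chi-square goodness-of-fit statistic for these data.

A testcross of a heterozygote (Aa × aa) gives a 1:1 phenotypic ratio.
Under the 1:1 hypothesis (Σ ratio = 2, N = 1535):
  normal-eared: 1535 × 1/2 = 767.5
  short-eared: 1535 × 1/2 = 767.5
χ² = Σ (O − E)² / E
  normal-eared: (751 − 767.5)² / 767.5 = 0.3547
  short-eared: (784 − 767.5)² / 767.5 = 0.3547
χ² = 0.3547 + 0.3547 = 0.7094 ≈ 0.709

0.709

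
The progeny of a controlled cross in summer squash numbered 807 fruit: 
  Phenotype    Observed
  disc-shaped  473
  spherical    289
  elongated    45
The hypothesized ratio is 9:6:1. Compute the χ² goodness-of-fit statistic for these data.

Under the 9:6:1 hypothesis (Σ ratio = 16, N = 807):
  disc-shaped: 807 × 9/16 = 453.9375
  spherical: 807 × 6/16 = 302.625
  elongated: 807 × 1/16 = 50.4375
χ² = Σ (O − E)² / E
  disc-shaped: (473 − 453.9375)² / 453.9375 = 0.8005
  spherical: (289 − 302.625)² / 302.625 = 0.6134
  elongated: (45 − 50.4375)² / 50.4375 = 0.5862
χ² = 0.8005 + 0.6134 + 0.5862 = 2.0001 ≈ 2.000

2.000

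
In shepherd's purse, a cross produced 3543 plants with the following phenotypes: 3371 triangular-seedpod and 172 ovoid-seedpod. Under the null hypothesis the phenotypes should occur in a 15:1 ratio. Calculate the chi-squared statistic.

11.773

The 15:1 ratio has 16 parts, so with N = 3543 the expected counts are:
  triangular-seedpod: 3543 × 15/16 = 3321.5625
  ovoid-seedpod: 3543 × 1/16 = 221.4375
χ² = Σ (O − E)² / E
  triangular-seedpod: (3371 − 3321.5625)² / 3321.5625 = 0.7358
  ovoid-seedpod: (172 − 221.4375)² / 221.4375 = 11.0373
χ² = 0.7358 + 11.0373 = 11.7731 ≈ 11.773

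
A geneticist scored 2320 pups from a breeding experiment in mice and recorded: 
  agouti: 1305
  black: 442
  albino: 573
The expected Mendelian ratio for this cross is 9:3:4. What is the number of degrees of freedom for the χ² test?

2

A goodness-of-fit test with 3 phenotype classes has df = 3 − 1 = 2.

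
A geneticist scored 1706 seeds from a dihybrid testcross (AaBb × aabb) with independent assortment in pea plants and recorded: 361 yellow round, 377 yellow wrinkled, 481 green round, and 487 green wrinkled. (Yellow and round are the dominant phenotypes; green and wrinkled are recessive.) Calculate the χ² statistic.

31.351

A dihybrid testcross with independent assortment gives a 1:1:1:1 ratio.
The 1:1:1:1 ratio has 4 parts, so with N = 1706 the expected counts are:
  yellow round: 1706 × 1/4 = 426.5
  yellow wrinkled: 1706 × 1/4 = 426.5
  green round: 1706 × 1/4 = 426.5
  green wrinkled: 1706 × 1/4 = 426.5
χ² = Σ (O − E)² / E
  yellow round: (361 − 426.5)² / 426.5 = 10.0592
  yellow wrinkled: (377 − 426.5)² / 426.5 = 5.7450
  green round: (481 − 426.5)² / 426.5 = 6.9642
  green wrinkled: (487 − 426.5)² / 426.5 = 8.5821
χ² = 10.0592 + 5.7450 + 6.9642 + 8.5821 = 31.3505 ≈ 31.351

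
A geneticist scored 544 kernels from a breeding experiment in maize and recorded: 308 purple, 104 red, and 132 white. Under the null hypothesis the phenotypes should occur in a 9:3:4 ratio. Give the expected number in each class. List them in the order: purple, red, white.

306, 102, 136

Under the 9:3:4 hypothesis (Σ ratio = 16, N = 544):
  purple: 544 × 9/16 = 306
  red: 544 × 3/16 = 102
  white: 544 × 4/16 = 136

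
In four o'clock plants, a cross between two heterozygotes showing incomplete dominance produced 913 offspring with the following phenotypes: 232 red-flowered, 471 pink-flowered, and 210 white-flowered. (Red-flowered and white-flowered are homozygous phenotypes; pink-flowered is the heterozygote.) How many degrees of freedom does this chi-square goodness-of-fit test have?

With incomplete dominance, a heterozygote × heterozygote cross gives a 1:2:1 phenotypic ratio.
A goodness-of-fit test with 3 phenotype classes has df = 3 − 1 = 2.

2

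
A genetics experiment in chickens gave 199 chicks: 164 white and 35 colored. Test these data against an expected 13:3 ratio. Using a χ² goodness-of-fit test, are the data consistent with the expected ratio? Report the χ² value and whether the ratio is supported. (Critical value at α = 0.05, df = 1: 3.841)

Expected counts for N = 199 under a 13:3 ratio (total parts = 16):
  white: 199 × 13/16 = 161.6875
  colored: 199 × 3/16 = 37.3125
χ² = Σ (O − E)² / E
  white: (164 − 161.6875)² / 161.6875 = 0.0331
  colored: (35 − 37.3125)² / 37.3125 = 0.1433
χ² = 0.0331 + 0.1433 = 0.1764 ≈ 0.176
Degrees of freedom = 2 − 1 = 1; critical value at α = 0.05 is 3.841.
Since 0.176 < 3.841, we fail to reject the null hypothesis — the data are consistent with the 13:3 ratio.

0.176; consistent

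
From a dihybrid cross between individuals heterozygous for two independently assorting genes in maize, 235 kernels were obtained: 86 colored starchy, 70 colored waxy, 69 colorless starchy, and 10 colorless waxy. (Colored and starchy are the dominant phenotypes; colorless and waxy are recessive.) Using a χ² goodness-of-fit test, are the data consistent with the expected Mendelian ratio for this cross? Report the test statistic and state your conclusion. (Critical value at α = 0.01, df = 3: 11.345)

A dihybrid F₂ with independent assortment and complete dominance at both loci gives a 9:3:3:1 phenotypic ratio.
Expected counts for N = 235 under a 9:3:3:1 ratio (total parts = 16):
  colored starchy: 235 × 9/16 = 132.1875
  colored waxy: 235 × 3/16 = 44.0625
  colorless starchy: 235 × 3/16 = 44.0625
  colorless waxy: 235 × 1/16 = 14.6875
χ² = Σ (O − E)² / E
  colored starchy: (86 − 132.1875)² / 132.1875 = 16.1383
  colored waxy: (70 − 44.0625)² / 44.0625 = 15.2682
  colorless starchy: (69 − 44.0625)² / 44.0625 = 14.1136
  colorless waxy: (10 − 14.6875)² / 14.6875 = 1.4960
χ² = 16.1383 + 15.2682 + 14.1136 + 1.4960 = 47.0161 ≈ 47.016
Degrees of freedom = 4 − 1 = 3; critical value at α = 0.01 is 11.345.
Since 47.016 > 11.345, we reject the null hypothesis — the data do not fit the 9:3:3:1 ratio.

47.016; not consistent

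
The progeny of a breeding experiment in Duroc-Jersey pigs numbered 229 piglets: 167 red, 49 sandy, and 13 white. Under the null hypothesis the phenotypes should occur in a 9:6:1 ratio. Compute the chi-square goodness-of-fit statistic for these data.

27.276

The 9:6:1 ratio has 16 parts, so with N = 229 the expected counts are:
  red: 229 × 9/16 = 128.8125
  sandy: 229 × 6/16 = 85.875
  white: 229 × 1/16 = 14.3125
χ² = Σ (O − E)² / E
  red: (167 − 128.8125)² / 128.8125 = 11.3210
  sandy: (49 − 85.875)² / 85.875 = 15.8342
  white: (13 − 14.3125)² / 14.3125 = 0.1204
χ² = 11.3210 + 15.8342 + 0.1204 = 27.2756 ≈ 27.276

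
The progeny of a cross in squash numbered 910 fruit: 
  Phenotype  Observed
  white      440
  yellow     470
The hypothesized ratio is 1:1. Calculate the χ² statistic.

Expected counts for N = 910 under a 1:1 ratio (total parts = 2):
  white: 910 × 1/2 = 455
  yellow: 910 × 1/2 = 455
χ² = Σ (O − E)² / E
  white: (440 − 455)² / 455 = 0.4945
  yellow: (470 − 455)² / 455 = 0.4945
χ² = 0.4945 + 0.4945 = 0.989

0.989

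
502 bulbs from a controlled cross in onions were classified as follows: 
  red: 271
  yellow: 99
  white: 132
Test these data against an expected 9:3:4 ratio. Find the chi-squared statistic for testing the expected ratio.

1.047

Total ratio parts = 16. Expected numbers out of 502:
  red: 502 × 9/16 = 282.375
  yellow: 502 × 3/16 = 94.125
  white: 502 × 4/16 = 125.5
χ² = Σ (O − E)² / E
  red: (271 − 282.375)² / 282.375 = 0.4582
  yellow: (99 − 94.125)² / 94.125 = 0.2525
  white: (132 − 125.5)² / 125.5 = 0.3367
χ² = 0.4582 + 0.2525 + 0.3367 = 1.0474 ≈ 1.047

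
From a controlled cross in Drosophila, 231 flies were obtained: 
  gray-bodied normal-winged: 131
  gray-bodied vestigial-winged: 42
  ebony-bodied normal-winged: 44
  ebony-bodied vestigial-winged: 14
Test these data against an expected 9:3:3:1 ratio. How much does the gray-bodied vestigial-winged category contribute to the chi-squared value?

Total ratio parts = 16. Expected numbers out of 231:
  gray-bodied normal-winged: 231 × 9/16 = 129.9375
  gray-bodied vestigial-winged: 231 × 3/16 = 43.3125
  ebony-bodied normal-winged: 231 × 3/16 = 43.3125
  ebony-bodied vestigial-winged: 231 × 1/16 = 14.4375
Contribution of gray-bodied vestigial-winged: (42 − 43.3125)² / 43.3125 = 0.0398

0.040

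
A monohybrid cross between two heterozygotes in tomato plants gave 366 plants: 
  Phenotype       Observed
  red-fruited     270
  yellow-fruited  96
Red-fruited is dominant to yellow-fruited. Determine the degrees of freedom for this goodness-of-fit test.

1

For a monohybrid cross between heterozygotes with complete dominance, the expected phenotypic ratio is 3:1.
A goodness-of-fit test with 2 phenotype classes has df = 2 − 1 = 1.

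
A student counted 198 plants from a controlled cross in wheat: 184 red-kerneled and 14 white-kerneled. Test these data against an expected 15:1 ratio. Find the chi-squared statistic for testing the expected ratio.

0.228

Under the 15:1 hypothesis (Σ ratio = 16, N = 198):
  red-kerneled: 198 × 15/16 = 185.625
  white-kerneled: 198 × 1/16 = 12.375
χ² = Σ (O − E)² / E
  red-kerneled: (184 − 185.625)² / 185.625 = 0.0142
  white-kerneled: (14 − 12.375)² / 12.375 = 0.2134
χ² = 0.0142 + 0.2134 = 0.2276 ≈ 0.228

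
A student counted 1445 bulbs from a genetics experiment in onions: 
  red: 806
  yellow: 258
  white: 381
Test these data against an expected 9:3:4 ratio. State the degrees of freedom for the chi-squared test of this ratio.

2

A goodness-of-fit test with 3 phenotype classes has df = 3 − 1 = 2.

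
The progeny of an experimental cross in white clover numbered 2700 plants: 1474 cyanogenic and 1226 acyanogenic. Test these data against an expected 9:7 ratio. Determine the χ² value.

3.014

Total ratio parts = 16. Expected numbers out of 2700:
  cyanogenic: 2700 × 9/16 = 1518.75
  acyanogenic: 2700 × 7/16 = 1181.25
χ² = Σ (O − E)² / E
  cyanogenic: (1474 − 1518.75)² / 1518.75 = 1.3186
  acyanogenic: (1226 − 1181.25)² / 1181.25 = 1.6953
χ² = 1.3186 + 1.6953 = 3.0139 ≈ 3.014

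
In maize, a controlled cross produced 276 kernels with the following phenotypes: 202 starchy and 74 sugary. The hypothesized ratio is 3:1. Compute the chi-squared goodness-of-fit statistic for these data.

0.483

The 3:1 ratio has 4 parts, so with N = 276 the expected counts are:
  starchy: 276 × 3/4 = 207
  sugary: 276 × 1/4 = 69
χ² = Σ (O − E)² / E
  starchy: (202 − 207)² / 207 = 0.1208
  sugary: (74 − 69)² / 69 = 0.3623
χ² = 0.1208 + 0.3623 = 0.4831 ≈ 0.483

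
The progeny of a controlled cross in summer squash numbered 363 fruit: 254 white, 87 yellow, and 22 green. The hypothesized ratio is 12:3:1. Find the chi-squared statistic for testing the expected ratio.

6.513

Total ratio parts = 16. Expected numbers out of 363:
  white: 363 × 12/16 = 272.25
  yellow: 363 × 3/16 = 68.0625
  green: 363 × 1/16 = 22.6875
χ² = Σ (O − E)² / E
  white: (254 − 272.25)² / 272.25 = 1.2234
  yellow: (87 − 68.0625)² / 68.0625 = 5.2691
  green: (22 − 22.6875)² / 22.6875 = 0.0208
χ² = 1.2234 + 5.2691 + 0.0208 = 6.5133 ≈ 6.513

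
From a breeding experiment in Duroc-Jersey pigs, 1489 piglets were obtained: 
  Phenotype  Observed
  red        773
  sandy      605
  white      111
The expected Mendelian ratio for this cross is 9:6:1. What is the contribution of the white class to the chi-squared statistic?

3.457

The 9:6:1 ratio has 16 parts, so with N = 1489 the expected counts are:
  red: 1489 × 9/16 = 837.5625
  sandy: 1489 × 6/16 = 558.375
  white: 1489 × 1/16 = 93.0625
Contribution of white: (111 − 93.0625)² / 93.0625 = 3.4574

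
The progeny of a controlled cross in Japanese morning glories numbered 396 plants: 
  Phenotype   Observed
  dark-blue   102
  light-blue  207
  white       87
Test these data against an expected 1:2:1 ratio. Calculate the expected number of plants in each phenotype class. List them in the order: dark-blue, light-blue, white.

99, 198, 99

Expected counts for N = 396 under a 1:2:1 ratio (total parts = 4):
  dark-blue: 396 × 1/4 = 99
  light-blue: 396 × 2/4 = 198
  white: 396 × 1/4 = 99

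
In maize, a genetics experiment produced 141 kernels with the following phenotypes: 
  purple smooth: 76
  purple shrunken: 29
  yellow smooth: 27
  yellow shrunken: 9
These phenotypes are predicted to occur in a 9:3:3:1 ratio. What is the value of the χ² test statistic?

The 9:3:3:1 ratio has 16 parts, so with N = 141 the expected counts are:
  purple smooth: 141 × 9/16 = 79.3125
  purple shrunken: 141 × 3/16 = 26.4375
  yellow smooth: 141 × 3/16 = 26.4375
  yellow shrunken: 141 × 1/16 = 8.8125
χ² = Σ (O − E)² / E
  purple smooth: (76 − 79.3125)² / 79.3125 = 0.1383
  purple shrunken: (29 − 26.4375)² / 26.4375 = 0.2484
  yellow smooth: (27 − 26.4375)² / 26.4375 = 0.0120
  yellow shrunken: (9 − 8.8125)² / 8.8125 = 0.0040
χ² = 0.1383 + 0.2484 + 0.0120 + 0.0040 = 0.4027 ≈ 0.403

0.403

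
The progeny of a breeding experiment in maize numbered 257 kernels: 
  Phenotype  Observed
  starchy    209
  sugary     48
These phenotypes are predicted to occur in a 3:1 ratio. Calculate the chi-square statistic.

5.480

Total ratio parts = 4. Expected numbers out of 257:
  starchy: 257 × 3/4 = 192.75
  sugary: 257 × 1/4 = 64.25
χ² = Σ (O − E)² / E
  starchy: (209 − 192.75)² / 192.75 = 1.3700
  sugary: (48 − 64.25)² / 64.25 = 4.1099
χ² = 1.3700 + 4.1099 = 5.4799 ≈ 5.480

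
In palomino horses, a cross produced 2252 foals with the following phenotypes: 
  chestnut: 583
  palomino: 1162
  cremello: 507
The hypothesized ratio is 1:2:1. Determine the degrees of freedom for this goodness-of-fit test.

A goodness-of-fit test with 3 phenotype classes has df = 3 − 1 = 2.

2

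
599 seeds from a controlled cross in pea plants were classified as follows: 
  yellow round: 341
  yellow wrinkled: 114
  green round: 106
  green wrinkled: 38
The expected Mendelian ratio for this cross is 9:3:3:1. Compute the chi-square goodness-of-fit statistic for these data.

0.438

Total ratio parts = 16. Expected numbers out of 599:
  yellow round: 599 × 9/16 = 336.9375
  yellow wrinkled: 599 × 3/16 = 112.3125
  green round: 599 × 3/16 = 112.3125
  green wrinkled: 599 × 1/16 = 37.4375
χ² = Σ (O − E)² / E
  yellow round: (341 − 336.9375)² / 336.9375 = 0.0490
  yellow wrinkled: (114 − 112.3125)² / 112.3125 = 0.0254
  green round: (106 − 112.3125)² / 112.3125 = 0.3548
  green wrinkled: (38 − 37.4375)² / 37.4375 = 0.0085
χ² = 0.0490 + 0.0254 + 0.3548 + 0.0085 = 0.4377 ≈ 0.438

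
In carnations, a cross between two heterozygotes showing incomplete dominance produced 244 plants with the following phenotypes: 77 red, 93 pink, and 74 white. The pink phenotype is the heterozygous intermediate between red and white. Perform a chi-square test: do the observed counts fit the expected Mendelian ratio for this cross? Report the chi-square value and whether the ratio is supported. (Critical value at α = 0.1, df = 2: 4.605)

13.861; not consistent

With incomplete dominance, a heterozygote × heterozygote cross gives a 1:2:1 phenotypic ratio.
Under the 1:2:1 hypothesis (Σ ratio = 4, N = 244):
  red: 244 × 1/4 = 61
  pink: 244 × 2/4 = 122
  white: 244 × 1/4 = 61
χ² = Σ (O − E)² / E
  red: (77 − 61)² / 61 = 4.1967
  pink: (93 − 122)² / 122 = 6.8934
  white: (74 − 61)² / 61 = 2.7705
χ² = 4.1967 + 6.8934 + 2.7705 = 13.8606 ≈ 13.861
Degrees of freedom = 3 − 1 = 2; critical value at α = 0.1 is 4.605.
Since 13.861 > 4.605, we reject the null hypothesis — the data do not fit the 1:2:1 ratio.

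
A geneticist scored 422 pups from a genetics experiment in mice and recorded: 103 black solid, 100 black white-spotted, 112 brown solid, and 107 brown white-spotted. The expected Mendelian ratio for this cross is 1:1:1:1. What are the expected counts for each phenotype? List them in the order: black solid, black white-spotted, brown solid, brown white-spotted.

105.5, 105.5, 105.5, 105.5

Total ratio parts = 4. Expected numbers out of 422:
  black solid: 422 × 1/4 = 105.5
  black white-spotted: 422 × 1/4 = 105.5
  brown solid: 422 × 1/4 = 105.5
  brown white-spotted: 422 × 1/4 = 105.5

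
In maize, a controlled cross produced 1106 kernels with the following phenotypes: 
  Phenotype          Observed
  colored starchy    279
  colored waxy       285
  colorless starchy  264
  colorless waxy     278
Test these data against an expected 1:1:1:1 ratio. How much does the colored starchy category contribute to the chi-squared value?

Expected counts for N = 1106 under a 1:1:1:1 ratio (total parts = 4):
  colored starchy: 1106 × 1/4 = 276.5
  colored waxy: 1106 × 1/4 = 276.5
  colorless starchy: 1106 × 1/4 = 276.5
  colorless waxy: 1106 × 1/4 = 276.5
Contribution of colored starchy: (279 − 276.5)² / 276.5 = 0.0226

0.023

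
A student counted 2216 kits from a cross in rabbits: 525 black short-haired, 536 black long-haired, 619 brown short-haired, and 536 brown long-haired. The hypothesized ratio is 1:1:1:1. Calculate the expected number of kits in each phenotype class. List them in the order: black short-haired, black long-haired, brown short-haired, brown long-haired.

Total ratio parts = 4. Expected numbers out of 2216:
  black short-haired: 2216 × 1/4 = 554
  black long-haired: 2216 × 1/4 = 554
  brown short-haired: 2216 × 1/4 = 554
  brown long-haired: 2216 × 1/4 = 554

554, 554, 554, 554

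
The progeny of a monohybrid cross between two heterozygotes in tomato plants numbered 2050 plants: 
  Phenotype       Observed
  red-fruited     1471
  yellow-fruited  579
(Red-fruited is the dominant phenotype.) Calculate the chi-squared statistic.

11.505

For a monohybrid cross between heterozygotes with complete dominance, the expected phenotypic ratio is 3:1.
The 3:1 ratio has 4 parts, so with N = 2050 the expected counts are:
  red-fruited: 2050 × 3/4 = 1537.5
  yellow-fruited: 2050 × 1/4 = 512.5
χ² = Σ (O − E)² / E
  red-fruited: (1471 − 1537.5)² / 1537.5 = 2.8763
  yellow-fruited: (579 − 512.5)² / 512.5 = 8.6288
χ² = 2.8763 + 8.6288 = 11.5051 ≈ 11.505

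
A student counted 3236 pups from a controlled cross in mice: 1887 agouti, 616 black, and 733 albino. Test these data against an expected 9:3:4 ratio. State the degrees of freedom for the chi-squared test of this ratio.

2

A goodness-of-fit test with 3 phenotype classes has df = 3 − 1 = 2.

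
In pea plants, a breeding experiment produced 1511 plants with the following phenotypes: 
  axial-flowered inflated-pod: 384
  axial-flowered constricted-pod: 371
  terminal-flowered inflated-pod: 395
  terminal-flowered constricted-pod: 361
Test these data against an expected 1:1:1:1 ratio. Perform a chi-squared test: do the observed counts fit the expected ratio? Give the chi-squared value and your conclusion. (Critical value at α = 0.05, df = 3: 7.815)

The 1:1:1:1 ratio has 4 parts, so with N = 1511 the expected counts are:
  axial-flowered inflated-pod: 1511 × 1/4 = 377.75
  axial-flowered constricted-pod: 1511 × 1/4 = 377.75
  terminal-flowered inflated-pod: 1511 × 1/4 = 377.75
  terminal-flowered constricted-pod: 1511 × 1/4 = 377.75
χ² = Σ (O − E)² / E
  axial-flowered inflated-pod: (384 − 377.75)² / 377.75 = 0.1034
  axial-flowered constricted-pod: (371 − 377.75)² / 377.75 = 0.1206
  terminal-flowered inflated-pod: (395 − 377.75)² / 377.75 = 0.7877
  terminal-flowered constricted-pod: (361 − 377.75)² / 377.75 = 0.7427
χ² = 0.1034 + 0.1206 + 0.7877 + 0.7427 = 1.7544 ≈ 1.754
Degrees of freedom = 4 − 1 = 3; critical value at α = 0.05 is 7.815.
Since 1.754 < 7.815, we fail to reject the null hypothesis — the data are consistent with the 1:1:1:1 ratio.

1.754; consistent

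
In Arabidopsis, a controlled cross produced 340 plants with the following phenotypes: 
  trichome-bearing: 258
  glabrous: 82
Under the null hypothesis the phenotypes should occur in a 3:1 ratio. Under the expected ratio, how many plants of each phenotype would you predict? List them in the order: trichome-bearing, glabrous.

Total ratio parts = 4. Expected numbers out of 340:
  trichome-bearing: 340 × 3/4 = 255
  glabrous: 340 × 1/4 = 85

255, 85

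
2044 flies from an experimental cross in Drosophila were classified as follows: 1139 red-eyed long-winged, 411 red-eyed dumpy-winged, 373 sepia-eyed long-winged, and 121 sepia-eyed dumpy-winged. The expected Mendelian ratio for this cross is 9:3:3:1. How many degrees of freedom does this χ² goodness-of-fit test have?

3

A goodness-of-fit test with 4 phenotype classes has df = 4 − 1 = 3.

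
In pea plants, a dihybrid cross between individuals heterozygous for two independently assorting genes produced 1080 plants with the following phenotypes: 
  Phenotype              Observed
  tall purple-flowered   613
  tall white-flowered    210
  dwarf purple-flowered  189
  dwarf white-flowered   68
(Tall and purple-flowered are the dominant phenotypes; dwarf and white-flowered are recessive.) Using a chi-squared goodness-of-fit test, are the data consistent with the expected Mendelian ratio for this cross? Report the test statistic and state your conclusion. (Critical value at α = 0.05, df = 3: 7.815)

1.231; consistent

A dihybrid F₂ with independent assortment and complete dominance at both loci gives a 9:3:3:1 phenotypic ratio.
Under the 9:3:3:1 hypothesis (Σ ratio = 16, N = 1080):
  tall purple-flowered: 1080 × 9/16 = 607.5
  tall white-flowered: 1080 × 3/16 = 202.5
  dwarf purple-flowered: 1080 × 3/16 = 202.5
  dwarf white-flowered: 1080 × 1/16 = 67.5
χ² = Σ (O − E)² / E
  tall purple-flowered: (613 − 607.5)² / 607.5 = 0.0498
  tall white-flowered: (210 − 202.5)² / 202.5 = 0.2778
  dwarf purple-flowered: (189 − 202.5)² / 202.5 = 0.9000
  dwarf white-flowered: (68 − 67.5)² / 67.5 = 0.0037
χ² = 0.0498 + 0.2778 + 0.9000 + 0.0037 = 1.2313 ≈ 1.231
Degrees of freedom = 4 − 1 = 3; critical value at α = 0.05 is 7.815.
Since 1.231 < 7.815, we fail to reject the null hypothesis — the data are consistent with the 9:3:3:1 ratio.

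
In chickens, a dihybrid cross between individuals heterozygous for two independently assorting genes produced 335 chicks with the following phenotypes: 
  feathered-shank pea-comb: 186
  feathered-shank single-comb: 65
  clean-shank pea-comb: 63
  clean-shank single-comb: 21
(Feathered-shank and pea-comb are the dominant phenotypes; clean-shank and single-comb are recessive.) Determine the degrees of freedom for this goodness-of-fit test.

A dihybrid F₂ with independent assortment and complete dominance at both loci gives a 9:3:3:1 phenotypic ratio.
A goodness-of-fit test with 4 phenotype classes has df = 4 − 1 = 3.

3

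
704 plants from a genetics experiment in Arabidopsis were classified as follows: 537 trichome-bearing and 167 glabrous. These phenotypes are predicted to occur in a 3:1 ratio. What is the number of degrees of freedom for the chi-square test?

1

A goodness-of-fit test with 2 phenotype classes has df = 2 − 1 = 1.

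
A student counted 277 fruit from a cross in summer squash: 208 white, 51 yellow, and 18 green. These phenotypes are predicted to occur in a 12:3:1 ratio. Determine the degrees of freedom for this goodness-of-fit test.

A goodness-of-fit test with 3 phenotype classes has df = 3 − 1 = 2.

2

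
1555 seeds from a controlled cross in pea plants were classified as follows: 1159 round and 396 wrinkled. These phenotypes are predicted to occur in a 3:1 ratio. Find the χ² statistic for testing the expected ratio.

0.180

Expected counts for N = 1555 under a 3:1 ratio (total parts = 4):
  round: 1555 × 3/4 = 1166.25
  wrinkled: 1555 × 1/4 = 388.75
χ² = Σ (O − E)² / E
  round: (1159 − 1166.25)² / 1166.25 = 0.0451
  wrinkled: (396 − 388.75)² / 388.75 = 0.1352
χ² = 0.0451 + 0.1352 = 0.1803 ≈ 0.180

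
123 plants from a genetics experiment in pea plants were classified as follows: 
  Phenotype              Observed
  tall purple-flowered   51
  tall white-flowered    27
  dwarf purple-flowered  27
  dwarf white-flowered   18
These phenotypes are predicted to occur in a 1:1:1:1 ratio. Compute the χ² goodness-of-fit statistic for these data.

19.537

Total ratio parts = 4. Expected numbers out of 123:
  tall purple-flowered: 123 × 1/4 = 30.75
  tall white-flowered: 123 × 1/4 = 30.75
  dwarf purple-flowered: 123 × 1/4 = 30.75
  dwarf white-flowered: 123 × 1/4 = 30.75
χ² = Σ (O − E)² / E
  tall purple-flowered: (51 − 30.75)² / 30.75 = 13.3354
  tall white-flowered: (27 − 30.75)² / 30.75 = 0.4573
  dwarf purple-flowered: (27 − 30.75)² / 30.75 = 0.4573
  dwarf white-flowered: (18 − 30.75)² / 30.75 = 5.2866
χ² = 13.3354 + 0.4573 + 0.4573 + 5.2866 = 19.5366 ≈ 19.537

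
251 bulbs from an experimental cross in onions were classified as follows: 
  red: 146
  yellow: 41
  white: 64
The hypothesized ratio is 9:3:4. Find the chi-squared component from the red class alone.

0.164

Under the 9:3:4 hypothesis (Σ ratio = 16, N = 251):
  red: 251 × 9/16 = 141.1875
  yellow: 251 × 3/16 = 47.0625
  white: 251 × 4/16 = 62.75
Contribution of red: (146 − 141.1875)² / 141.1875 = 0.1640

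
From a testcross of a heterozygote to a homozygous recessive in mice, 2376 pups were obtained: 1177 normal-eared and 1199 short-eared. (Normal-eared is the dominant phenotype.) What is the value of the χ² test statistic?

A testcross of a heterozygote (Aa × aa) gives a 1:1 phenotypic ratio.
Expected counts for N = 2376 under a 1:1 ratio (total parts = 2):
  normal-eared: 2376 × 1/2 = 1188
  short-eared: 2376 × 1/2 = 1188
χ² = Σ (O − E)² / E
  normal-eared: (1177 − 1188)² / 1188 = 0.1019
  short-eared: (1199 − 1188)² / 1188 = 0.1019
χ² = 0.1019 + 0.1019 = 0.2038 ≈ 0.204

0.204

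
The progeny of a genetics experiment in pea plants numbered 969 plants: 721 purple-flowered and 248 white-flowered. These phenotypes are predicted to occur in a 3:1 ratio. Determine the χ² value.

Expected counts for N = 969 under a 3:1 ratio (total parts = 4):
  purple-flowered: 969 × 3/4 = 726.75
  white-flowered: 969 × 1/4 = 242.25
χ² = Σ (O − E)² / E
  purple-flowered: (721 − 726.75)² / 726.75 = 0.0455
  white-flowered: (248 − 242.25)² / 242.25 = 0.1365
χ² = 0.0455 + 0.1365 = 0.182

0.182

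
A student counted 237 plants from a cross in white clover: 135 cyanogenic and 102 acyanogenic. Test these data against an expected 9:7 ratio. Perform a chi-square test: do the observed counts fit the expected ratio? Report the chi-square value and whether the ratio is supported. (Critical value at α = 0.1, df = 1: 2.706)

0.049; consistent

Expected counts for N = 237 under a 9:7 ratio (total parts = 16):
  cyanogenic: 237 × 9/16 = 133.3125
  acyanogenic: 237 × 7/16 = 103.6875
χ² = Σ (O − E)² / E
  cyanogenic: (135 − 133.3125)² / 133.3125 = 0.0214
  acyanogenic: (102 − 103.6875)² / 103.6875 = 0.0275
χ² = 0.0214 + 0.0275 = 0.0489 ≈ 0.049
Degrees of freedom = 2 − 1 = 1; critical value at α = 0.1 is 2.706.
Since 0.049 < 2.706, we fail to reject the null hypothesis — the data are consistent with the 9:7 ratio.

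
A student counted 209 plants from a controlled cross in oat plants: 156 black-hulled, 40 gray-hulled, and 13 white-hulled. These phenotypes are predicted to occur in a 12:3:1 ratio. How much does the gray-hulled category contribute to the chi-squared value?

0.017

Under the 12:3:1 hypothesis (Σ ratio = 16, N = 209):
  black-hulled: 209 × 12/16 = 156.75
  gray-hulled: 209 × 3/16 = 39.1875
  white-hulled: 209 × 1/16 = 13.0625
Contribution of gray-hulled: (40 − 39.1875)² / 39.1875 = 0.0168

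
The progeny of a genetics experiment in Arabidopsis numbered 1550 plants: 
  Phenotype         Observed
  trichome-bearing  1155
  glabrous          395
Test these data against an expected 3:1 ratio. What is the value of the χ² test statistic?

The 3:1 ratio has 4 parts, so with N = 1550 the expected counts are:
  trichome-bearing: 1550 × 3/4 = 1162.5
  glabrous: 1550 × 1/4 = 387.5
χ² = Σ (O − E)² / E
  trichome-bearing: (1155 − 1162.5)² / 1162.5 = 0.0484
  glabrous: (395 − 387.5)² / 387.5 = 0.1452
χ² = 0.0484 + 0.1452 = 0.1936 ≈ 0.194

0.194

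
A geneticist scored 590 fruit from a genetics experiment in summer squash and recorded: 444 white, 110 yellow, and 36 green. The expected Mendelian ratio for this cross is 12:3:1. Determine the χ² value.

0.029

Total ratio parts = 16. Expected numbers out of 590:
  white: 590 × 12/16 = 442.5
  yellow: 590 × 3/16 = 110.625
  green: 590 × 1/16 = 36.875
χ² = Σ (O − E)² / E
  white: (444 − 442.5)² / 442.5 = 0.0051
  yellow: (110 − 110.625)² / 110.625 = 0.0035
  green: (36 − 36.875)² / 36.875 = 0.0208
χ² = 0.0051 + 0.0035 + 0.0208 = 0.0294 ≈ 0.029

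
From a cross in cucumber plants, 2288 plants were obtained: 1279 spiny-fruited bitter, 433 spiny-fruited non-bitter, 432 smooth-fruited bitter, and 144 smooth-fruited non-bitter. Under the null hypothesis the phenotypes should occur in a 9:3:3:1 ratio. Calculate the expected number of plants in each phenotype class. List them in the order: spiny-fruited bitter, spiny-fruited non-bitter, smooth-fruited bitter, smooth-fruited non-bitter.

Total ratio parts = 16. Expected numbers out of 2288:
  spiny-fruited bitter: 2288 × 9/16 = 1287
  spiny-fruited non-bitter: 2288 × 3/16 = 429
  smooth-fruited bitter: 2288 × 3/16 = 429
  smooth-fruited non-bitter: 2288 × 1/16 = 143

1287, 429, 429, 143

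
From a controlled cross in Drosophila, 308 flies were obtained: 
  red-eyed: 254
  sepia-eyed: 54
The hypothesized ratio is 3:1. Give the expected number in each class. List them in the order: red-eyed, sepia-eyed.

Expected counts for N = 308 under a 3:1 ratio (total parts = 4):
  red-eyed: 308 × 3/4 = 231
  sepia-eyed: 308 × 1/4 = 77

231, 77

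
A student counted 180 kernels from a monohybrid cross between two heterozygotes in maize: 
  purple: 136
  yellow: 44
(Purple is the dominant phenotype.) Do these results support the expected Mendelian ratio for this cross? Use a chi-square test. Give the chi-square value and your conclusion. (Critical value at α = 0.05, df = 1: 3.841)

For a monohybrid cross between heterozygotes with complete dominance, the expected phenotypic ratio is 3:1.
Under the 3:1 hypothesis (Σ ratio = 4, N = 180):
  purple: 180 × 3/4 = 135
  yellow: 180 × 1/4 = 45
χ² = Σ (O − E)² / E
  purple: (136 − 135)² / 135 = 0.0074
  yellow: (44 − 45)² / 45 = 0.0222
χ² = 0.0074 + 0.0222 = 0.0296 ≈ 0.030
Degrees of freedom = 2 − 1 = 1; critical value at α = 0.05 is 3.841.
Since 0.030 < 3.841, we fail to reject the null hypothesis — the data are consistent with the 3:1 ratio.

0.030; consistent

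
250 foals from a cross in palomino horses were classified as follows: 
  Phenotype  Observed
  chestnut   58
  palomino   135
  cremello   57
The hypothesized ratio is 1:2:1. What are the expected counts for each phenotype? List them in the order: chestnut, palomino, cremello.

Total ratio parts = 4. Expected numbers out of 250:
  chestnut: 250 × 1/4 = 62.5
  palomino: 250 × 2/4 = 125
  cremello: 250 × 1/4 = 62.5

62.5, 125, 62.5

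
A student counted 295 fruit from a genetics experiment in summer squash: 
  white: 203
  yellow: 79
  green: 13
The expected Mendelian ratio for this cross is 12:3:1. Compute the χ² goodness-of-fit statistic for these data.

Under the 12:3:1 hypothesis (Σ ratio = 16, N = 295):
  white: 295 × 12/16 = 221.25
  yellow: 295 × 3/16 = 55.3125
  green: 295 × 1/16 = 18.4375
χ² = Σ (O − E)² / E
  white: (203 − 221.25)² / 221.25 = 1.5054
  yellow: (79 − 55.3125)² / 55.3125 = 10.1441
  green: (13 − 18.4375)² / 18.4375 = 1.6036
χ² = 1.5054 + 10.1441 + 1.6036 = 13.2531 ≈ 13.253

13.253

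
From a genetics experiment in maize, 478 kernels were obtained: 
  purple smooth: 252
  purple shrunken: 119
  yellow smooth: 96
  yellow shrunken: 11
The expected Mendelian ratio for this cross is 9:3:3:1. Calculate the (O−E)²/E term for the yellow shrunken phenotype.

11.925

Total ratio parts = 16. Expected numbers out of 478:
  purple smooth: 478 × 9/16 = 268.875
  purple shrunken: 478 × 3/16 = 89.625
  yellow smooth: 478 × 3/16 = 89.625
  yellow shrunken: 478 × 1/16 = 29.875
Contribution of yellow shrunken: (11 − 29.875)² / 29.875 = 11.9252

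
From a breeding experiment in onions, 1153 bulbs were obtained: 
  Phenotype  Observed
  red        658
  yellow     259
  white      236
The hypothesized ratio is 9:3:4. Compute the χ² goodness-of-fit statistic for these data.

18.087

Total ratio parts = 16. Expected numbers out of 1153:
  red: 1153 × 9/16 = 648.5625
  yellow: 1153 × 3/16 = 216.1875
  white: 1153 × 4/16 = 288.25
χ² = Σ (O − E)² / E
  red: (658 − 648.5625)² / 648.5625 = 0.1373
  yellow: (259 − 216.1875)² / 216.1875 = 8.4783
  white: (236 − 288.25)² / 288.25 = 9.4712
χ² = 0.1373 + 8.4783 + 9.4712 = 18.0868 ≈ 18.087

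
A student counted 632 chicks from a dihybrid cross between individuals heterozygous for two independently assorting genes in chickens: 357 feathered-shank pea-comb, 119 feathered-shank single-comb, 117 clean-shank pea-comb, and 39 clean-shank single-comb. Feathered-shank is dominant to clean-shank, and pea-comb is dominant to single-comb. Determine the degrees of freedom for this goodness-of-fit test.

A dihybrid F₂ with independent assortment and complete dominance at both loci gives a 9:3:3:1 phenotypic ratio.
A goodness-of-fit test with 4 phenotype classes has df = 4 − 1 = 3.

3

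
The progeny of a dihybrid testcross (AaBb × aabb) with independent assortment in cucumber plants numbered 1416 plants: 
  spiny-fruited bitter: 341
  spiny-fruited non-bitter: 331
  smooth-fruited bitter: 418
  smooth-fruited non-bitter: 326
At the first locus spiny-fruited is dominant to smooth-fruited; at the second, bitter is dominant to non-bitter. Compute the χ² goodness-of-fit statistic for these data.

A dihybrid testcross with independent assortment gives a 1:1:1:1 ratio.
The 1:1:1:1 ratio has 4 parts, so with N = 1416 the expected counts are:
  spiny-fruited bitter: 1416 × 1/4 = 354
  spiny-fruited non-bitter: 1416 × 1/4 = 354
  smooth-fruited bitter: 1416 × 1/4 = 354
  smooth-fruited non-bitter: 1416 × 1/4 = 354
χ² = Σ (O − E)² / E
  spiny-fruited bitter: (341 − 354)² / 354 = 0.4774
  spiny-fruited non-bitter: (331 − 354)² / 354 = 1.4944
  smooth-fruited bitter: (418 − 354)² / 354 = 11.5706
  smooth-fruited non-bitter: (326 − 354)² / 354 = 2.2147
χ² = 0.4774 + 1.4944 + 11.5706 + 2.2147 = 15.7571 ≈ 15.757

15.757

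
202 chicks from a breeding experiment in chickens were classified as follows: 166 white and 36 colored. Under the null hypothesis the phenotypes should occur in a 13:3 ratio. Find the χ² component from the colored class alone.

0.093

The 13:3 ratio has 16 parts, so with N = 202 the expected counts are:
  white: 202 × 13/16 = 164.125
  colored: 202 × 3/16 = 37.875
Contribution of colored: (36 − 37.875)² / 37.875 = 0.0928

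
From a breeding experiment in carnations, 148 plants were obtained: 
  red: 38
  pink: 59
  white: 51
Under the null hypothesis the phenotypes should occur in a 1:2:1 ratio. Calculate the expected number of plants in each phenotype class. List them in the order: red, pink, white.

Total ratio parts = 4. Expected numbers out of 148:
  red: 148 × 1/4 = 37
  pink: 148 × 2/4 = 74
  white: 148 × 1/4 = 37

37, 74, 37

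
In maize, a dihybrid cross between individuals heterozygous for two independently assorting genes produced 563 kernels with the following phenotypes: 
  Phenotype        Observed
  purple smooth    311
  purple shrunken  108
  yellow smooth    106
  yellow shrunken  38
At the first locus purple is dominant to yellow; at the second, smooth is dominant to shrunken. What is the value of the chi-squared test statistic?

A dihybrid F₂ with independent assortment and complete dominance at both loci gives a 9:3:3:1 phenotypic ratio.
Under the 9:3:3:1 hypothesis (Σ ratio = 16, N = 563):
  purple smooth: 563 × 9/16 = 316.6875
  purple shrunken: 563 × 3/16 = 105.5625
  yellow smooth: 563 × 3/16 = 105.5625
  yellow shrunken: 563 × 1/16 = 35.1875
χ² = Σ (O − E)² / E
  purple smooth: (311 − 316.6875)² / 316.6875 = 0.1021
  purple shrunken: (108 − 105.5625)² / 105.5625 = 0.0563
  yellow smooth: (106 − 105.5625)² / 105.5625 = 0.0018
  yellow shrunken: (38 − 35.1875)² / 35.1875 = 0.2248
χ² = 0.1021 + 0.0563 + 0.0018 + 0.2248 = 0.385

0.385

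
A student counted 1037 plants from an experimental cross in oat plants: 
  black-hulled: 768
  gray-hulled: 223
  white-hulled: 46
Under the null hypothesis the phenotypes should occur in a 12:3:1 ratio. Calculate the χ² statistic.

9.779

Expected counts for N = 1037 under a 12:3:1 ratio (total parts = 16):
  black-hulled: 1037 × 12/16 = 777.75
  gray-hulled: 1037 × 3/16 = 194.4375
  white-hulled: 1037 × 1/16 = 64.8125
χ² = Σ (O − E)² / E
  black-hulled: (768 − 777.75)² / 777.75 = 0.1222
  gray-hulled: (223 − 194.4375)² / 194.4375 = 4.1958
  white-hulled: (46 − 64.8125)² / 64.8125 = 5.4605
χ² = 0.1222 + 4.1958 + 5.4605 = 9.7785 ≈ 9.779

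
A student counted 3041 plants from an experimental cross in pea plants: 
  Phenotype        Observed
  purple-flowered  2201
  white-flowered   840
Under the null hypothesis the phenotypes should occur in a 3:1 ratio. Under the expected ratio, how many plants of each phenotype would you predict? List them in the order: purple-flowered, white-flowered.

2280.75, 760.25

The 3:1 ratio has 4 parts, so with N = 3041 the expected counts are:
  purple-flowered: 3041 × 3/4 = 2280.75
  white-flowered: 3041 × 1/4 = 760.25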